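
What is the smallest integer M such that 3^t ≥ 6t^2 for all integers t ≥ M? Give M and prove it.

At t = 4: 81 < 96, so the inequality fails and M ≥ 5. We prove 3^t ≥ 6t^2 for all t ≥ 5.
Base case (t = 5): 3^t = 243 and 6t^2 = 150, so 243 ≥ 150.
Inductive step: assume the claim holds for t = k, so 3^k ≥ 6k^2.
Then 3^(k + 1) = 3·(3^k) ≥ 3·(6k^2).
Also, for k ≥ 5 we have 3·(6k^2) ≥ 6(k+1)^2, since 3 ≥ (1 + 1/k)^2 for all k ≥ 5.
Combining, 3^(k + 1) ≥ 6(k+1)^2.
By the principle of mathematical induction, the result holds for all t ≥ 5.
Hence the smallest such M is 5.

M = 5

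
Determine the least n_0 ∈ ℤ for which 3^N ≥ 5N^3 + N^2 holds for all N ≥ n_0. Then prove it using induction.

At N = 6: 729 < 1116, so the inequality fails and n_0 ≥ 7. We prove 3^N ≥ 5N^3 + N^2 for all N ≥ 7.
When N = 7: 3^N = 2187 and 5N^3 + N^2 = 1764, so 2187 ≥ 1764.
Inductive step: suppose the statement holds for some k ≥ 7, so 3^k ≥ 5k^3 + k^2.
Then 3^(k + 1) = 3·(3^k) ≥ 3·(5k^3 + k^2).
Also, for k ≥ 7 we have 3·(5k^3 + k^2) ≥ 5(k+1)^3 + (k+1)^2, since 3·(5k^3 + k^2) − (5(k+1)^3 + (k+1)^2) = 10k^3 - 13k^2 - 17k - 6, which is nonnegative for all k ≥ 7.
Combining, 3^(k + 1) ≥ 5(k+1)^3 + (k+1)^2.
By induction, the statement is established for all N ≥ 7.
Hence the smallest such n_0 is 7.

n_0 = 7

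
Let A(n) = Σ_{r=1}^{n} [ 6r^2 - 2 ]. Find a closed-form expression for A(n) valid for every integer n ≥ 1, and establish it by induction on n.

We claim A(n) = n(2n^2 + 3n - 1) for all n ≥ 1.
Base step (n = 1): A(1) = 4, and the closed form gives 4. They agree.
Suppose the result is true for n = r, so A(r) = r(2r^2 + 3r - 1).
Then A(r+1) = A(r) + (6(r + 1)^2 - 2) = (r(2r^2 + 3r - 1)) + (6(r + 1)^2 - 2).
Simplifying, A(r+1) = (r + 1)(2r^2 + 7r + 4) = (r+1)(2(r+1)^2 + 3(r+1) - 1),
which is the closed form with n = r+1.
Hence, by induction on n, the claim holds for every n ≥ 1.

A(n) = n(2n^2 + 3n - 1)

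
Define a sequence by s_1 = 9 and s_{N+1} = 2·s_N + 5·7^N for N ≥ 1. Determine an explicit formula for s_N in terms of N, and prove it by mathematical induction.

s_N = 2^N + 7^N

Computing the first terms: s_1 = 9, s_2 = 53, s_3 = 351. This suggests s_N = 2^N + 7^N.
When N = 1: the formula gives 9 = 9 = s_1.
Inductive step: assume the claim holds for N = m, so s_m = 2^m + 7^m.
Then s_{m+1} = 2·s_m + 5·7^m = 2·(2^m + 7^m) + 5·7^m = 2^(m + 1) + 7^(m + 1),
which is the claimed formula at N = m+1.
By the principle of mathematical induction, the result holds for all N ≥ 1.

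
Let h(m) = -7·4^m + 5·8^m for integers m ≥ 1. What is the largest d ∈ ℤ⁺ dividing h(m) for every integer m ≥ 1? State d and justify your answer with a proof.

Computing the first values: h(1) = 12 and h(2) = 208; gcd(12, 208) = 4, so d ≤ 4.
We prove 4 | -7·4^m + 5·8^m for all m ≥ 1 by induction on m.
Base step (m = 1): h(1) = 12 = 4·(3), so 4 | h(1).
Suppose the result is true for m = k, i.e. 4 | h(k). Then
h(k+1) − 8·h(k) = (-7·4^(k+1) + 5·8^(k+1)) − 8·(-7·4^k + 5·8^k) = (-7)·4^k·(4 − 8) = (28)·4^k. Since 4 | h(k) by the inductive hypothesis, 4 | 8·h(k); and 4 | 28 since 28 = 4·7. Therefore 4 | h(k+1).
By the principle of mathematical induction, the result holds for all m ≥ 1.
Therefore the largest such d is 4.

d = 4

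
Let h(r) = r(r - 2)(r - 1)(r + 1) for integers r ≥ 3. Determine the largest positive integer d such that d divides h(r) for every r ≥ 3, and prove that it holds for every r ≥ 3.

Computing the first values: h(3) = 24 and h(4) = 120; gcd(24, 120) = 24, so d ≤ 24.
We prove 24 | r(r - 2)(r - 1)(r + 1) for all r ≥ 3 by induction on r.
Base case (r = 3): h(3) = 24 = 24·(1), so 24 | h(3).
Inductive step: suppose the statement holds for some i ≥ 3, i.e. 24 | h(i). Then
h(i+1) − h(i) = (i-1)·i·(i+1)·(i+2) − (i-2)·(i-1)·i·(i+1) = (i-1)·i·(i+1)·[(i+2) − (i-2)] = 4·(i-1)·i·(i+1). The product of 3 consecutive integers is divisible by (3)! = 6, so h(i+1) − h(i) is divisible by 4·6 = 24. By the inductive hypothesis 24 | h(i), hence 24 | h(i+1).
By induction, the statement is established for all r ≥ 3.
Therefore the largest such d is 24.

d = 24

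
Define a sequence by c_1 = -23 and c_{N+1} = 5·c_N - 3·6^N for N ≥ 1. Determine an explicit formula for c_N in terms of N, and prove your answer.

c_N = -5^N - 3·6^N

Computing the first terms: c_1 = -23, c_2 = -133, c_3 = -773. This suggests c_N = -5^N - 3·6^N.
When N = 1: the formula gives -23 = -23 = c_1.
Inductive step: assume the claim holds for N = p, so c_p = -5^p - 3·6^p.
Then c_{p+1} = 5·c_p - 3·6^p = 5·(-5^p - 3·6^p) - 3·6^p = -5^(p + 1) - 3·6^(p + 1),
which is the claimed formula at N = p+1.
Hence, by induction on N, the claim holds for every N ≥ 1.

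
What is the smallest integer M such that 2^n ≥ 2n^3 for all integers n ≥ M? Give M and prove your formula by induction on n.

At n = 11: 2048 < 2662, so the inequality fails and M ≥ 12. We prove 2^n ≥ 2n^3 for all n ≥ 12.
Base case (n = 12): 2^n = 4096 and 2n^3 = 3456, so 4096 ≥ 3456.
For the inductive step, assume it holds for an arbitrary i ≥ 12, so 2^i ≥ 2i^3.
Then 2^(i + 1) = 2·(2^i) ≥ 2·(2i^3).
Also, for i ≥ 12 we have 2·(2i^3) ≥ 2(i+1)^3, since 2 ≥ (1 + 1/i)^3 for all i ≥ 12.
Combining, 2^(i + 1) ≥ 2(i+1)^3.
Hence, by induction on n, the claim holds for every n ≥ 12.
Hence the smallest such M is 12.

M = 12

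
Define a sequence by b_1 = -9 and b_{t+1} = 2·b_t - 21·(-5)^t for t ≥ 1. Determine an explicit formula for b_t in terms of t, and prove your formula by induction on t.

b_t = 3(-5)^t + 3·2^t

Computing the first terms: b_1 = -9, b_2 = 87, b_3 = -351. This suggests b_t = 3(-5)^t + 3·2^t.
When t = 1: the formula gives -9 = -9 = b_1.
Suppose the result is true for t = j, so b_j = 3(-5)^j + 3·2^j.
Then b_{j+1} = 2·b_j - 21·(-5)^j = 2·(3(-5)^j + 3·2^j) - 21·(-5)^j = 3(-5)^(j + 1) + 3·2^(j + 1),
which is the claimed formula at t = j+1.
By induction, the statement is established for all t ≥ 1.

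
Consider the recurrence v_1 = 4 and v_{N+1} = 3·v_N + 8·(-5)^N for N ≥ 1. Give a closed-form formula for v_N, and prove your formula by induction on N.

Computing the first terms: v_1 = 4, v_2 = -28, v_3 = 116. This suggests v_N = -(-5)^N - 3^(N - 1).
Base case (N = 1): the formula gives 4 = 4 = v_1.
For the inductive step, assume it holds for an arbitrary i ≥ 1, so v_i = -(-5)^i - 3^(i - 1).
Then v_{i+1} = 3·v_i + 8·(-5)^i = 3·(-(-5)^i - 3^(i - 1)) + 8·(-5)^i = -(-5)^(i + 1) - 3^i = -(-5)^(i+1) - 3^((i+1) - 1),
which is the claimed formula at N = i+1.
By induction, the statement is established for all N ≥ 1.

v_N = -(-5)^N - 3^(N - 1)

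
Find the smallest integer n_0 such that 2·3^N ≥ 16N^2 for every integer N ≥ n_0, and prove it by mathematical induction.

n_0 = 5

At N = 4: 162 < 256, so the inequality fails and n_0 ≥ 5. We prove 2·3^N ≥ 16N^2 for all N ≥ 5.
Base step (N = 5): 2·3^N = 486 and 16N^2 = 400, so 486 ≥ 400.
For the inductive step, assume it holds for an arbitrary i ≥ 5, so 2·3^i ≥ 16i^2.
Then 2·3^(i + 1) = 3·(2·3^i) ≥ 3·(16i^2).
Also, for i ≥ 5 we have 3·(16i^2) ≥ 16(i+1)^2, since 3 ≥ (1 + 1/i)^2 for all i ≥ 5.
Combining, 2·3^(i + 1) ≥ 16(i+1)^2.
This completes the induction.
Hence the smallest such n_0 is 5.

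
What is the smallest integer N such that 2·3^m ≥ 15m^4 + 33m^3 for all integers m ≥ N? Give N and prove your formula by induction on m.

N = 11

At m = 10: 118098 < 183000, so the inequality fails and N ≥ 11. We prove 2·3^m ≥ 15m^4 + 33m^3 for all m ≥ 11.
Base case (m = 11): 2·3^m = 354294 and 15m^4 + 33m^3 = 263538, so 354294 ≥ 263538.
For the inductive step, assume it holds for an arbitrary p ≥ 11, so 2·3^p ≥ 15p^4 + 33p^3.
Then 2·3^(p + 1) = 3·(2·3^p) ≥ 3·(15p^4 + 33p^3).
Also, for p ≥ 11 we have 3·(15p^4 + 33p^3) ≥ 15(p+1)^4 + 33(p+1)^3, since 3·(15p^4 + 33p^3) − (15(p+1)^4 + 33(p+1)^3) = 30p^4 + 6p^3 - 189p^2 - 159p - 48, which is nonnegative for all p ≥ 11.
Combining, 2·3^(p + 1) ≥ 15(p+1)^4 + 33(p+1)^3.
By induction, the statement is established for all m ≥ 11.
Hence the smallest such N is 11.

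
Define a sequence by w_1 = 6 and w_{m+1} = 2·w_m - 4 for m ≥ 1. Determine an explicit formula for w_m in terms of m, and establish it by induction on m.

Computing the first terms: w_1 = 6, w_2 = 8, w_3 = 12. This suggests w_m = 2^m + 4.
Base case (m = 1): the formula gives 6 = 6 = w_1.
Inductive step: suppose the statement holds for some j ≥ 1, so w_j = 2^j + 4.
Then w_{j+1} = 2·w_j - 4 = 2·(2^j + 4) - 4 = 2^(j + 1) + 4,
which is the claimed formula at m = j+1.
By the principle of mathematical induction, the result holds for all m ≥ 1.

w_m = 2^m + 4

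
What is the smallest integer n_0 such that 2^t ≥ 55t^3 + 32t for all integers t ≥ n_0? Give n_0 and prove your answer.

n_0 = 19

At t = 18: 262144 < 321336, so the inequality fails and n_0 ≥ 19. We prove 2^t ≥ 55t^3 + 32t for all t ≥ 19.
For the base case t = 19: 2^t = 524288 and 55t^3 + 32t = 377853, so 524288 ≥ 377853.
Inductive step: assume the claim holds for t = k, so 2^k ≥ 55k^3 + 32k.
Then 2^(k + 1) = 2·(2^k) ≥ 2·(55k^3 + 32k).
Also, for k ≥ 19 we have 2·(55k^3 + 32k) ≥ 55(k+1)^3 + 32(k+1), since 2·(55k^3 + 32k) − (55(k+1)^3 + 32(k+1)) = 55k^3 - 165k^2 - 133k - 87, which is nonnegative for all k ≥ 19.
Combining, 2^(k + 1) ≥ 55(k+1)^3 + 32(k+1).
Hence, by induction on t, the claim holds for every t ≥ 19.
Hence the smallest such n_0 is 19.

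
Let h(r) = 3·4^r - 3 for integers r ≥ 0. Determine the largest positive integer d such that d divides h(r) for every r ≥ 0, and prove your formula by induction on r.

Computing the first values: h(0) = 0 and h(1) = 9; gcd(0, 9) = 9, so d ≤ 9.
We prove 9 | 3·4^r - 3 for all r ≥ 0 by induction on r.
Base case (r = 0): h(0) = 0 = 9·(0), so 9 | h(0).
Inductive step: suppose the statement holds for some j ≥ 0, i.e. 9 | h(j). Then
h(j+1) = 3·4^(j+1) - 3 = 4·(3·4^j - 3) + 9 = 4·h(j) + 9. The first term is divisible by 9 by the inductive hypothesis, and 9 is divisible by 9. Hence 9 | h(j+1).
Hence, by induction on r, the claim holds for every r ≥ 0.
Therefore the largest such d is 9.

d = 9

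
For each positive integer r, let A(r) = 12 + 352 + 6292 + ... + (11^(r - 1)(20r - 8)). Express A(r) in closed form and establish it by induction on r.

We claim A(r) = 11^r(2r - 1) + 1 for all r ≥ 1.
Base step (r = 1): A(1) = 12, and the closed form gives 12. They agree.
Suppose the result is true for r = p, so A(p) = 11^p(2p - 1) + 1.
Then A(p+1) = A(p) + (11^p(20p + 12)) = (11^p(2p - 1) + 1) + (11^p(20p + 12)).
Simplifying, A(p+1) = 22·11^p·p + 11·11^p + 1 = 11^(p+1)(2(p+1) - 1) + 1,
which is the closed form with r = p+1.
By induction, the statement is established for all r ≥ 1.

A(r) = 11^r(2r - 1) + 1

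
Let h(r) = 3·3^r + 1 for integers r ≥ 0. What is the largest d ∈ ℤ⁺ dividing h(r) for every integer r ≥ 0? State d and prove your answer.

d = 2

Computing the first values: h(0) = 4 and h(1) = 10; gcd(4, 10) = 2, so d ≤ 2.
We prove 2 | 3·3^r + 1 for all r ≥ 0 by induction on r.
Base step (r = 0): h(0) = 4 = 2·(2), so 2 | h(0).
Inductive step: suppose the statement holds for some k ≥ 0, i.e. 2 | h(k). Then
h(k+1) = 3·3^(k+1) + 1 = 3·(3·3^k + 1) - 2 = 3·h(k) - 2. The first term is divisible by 2 by the inductive hypothesis, and -2 is divisible by 2. Hence 2 | h(k+1).
This completes the induction.
Therefore the largest such d is 2.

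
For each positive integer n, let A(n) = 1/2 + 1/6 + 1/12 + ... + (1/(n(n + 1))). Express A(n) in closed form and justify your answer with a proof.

We claim A(n) = n/(n + 1) for all n ≥ 1.
For the base case n = 1: A(1) = 1/2, and the closed form gives 1/2. They agree.
For the inductive step, assume it holds for an arbitrary i ≥ 1, so A(i) = i/(i + 1).
Then A(i+1) = A(i) + (1/((i + 1)(i + 2))) = (i/(i + 1)) + (1/((i + 1)(i + 2))).
Simplifying, A(i+1) = (i + 1)/(i + 2) = (i+1)/((i+1) + 1),
which is the closed form with n = i+1.
By induction, the statement is established for all n ≥ 1.

A(n) = n/(n + 1)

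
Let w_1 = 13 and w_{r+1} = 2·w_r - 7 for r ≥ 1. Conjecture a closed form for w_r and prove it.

Computing the first terms: w_1 = 13, w_2 = 19, w_3 = 31. This suggests w_r = 3·2^r + 7.
Base step (r = 1): the formula gives 13 = 13 = w_1.
Suppose the result is true for r = i, so w_i = 3·2^i + 7.
Then w_{i+1} = 2·w_i - 7 = 2·(3·2^i + 7) - 7 = 3·2^(i + 1) + 7,
which is the claimed formula at r = i+1.
By the principle of mathematical induction, the result holds for all r ≥ 1.

w_r = 3·2^r + 7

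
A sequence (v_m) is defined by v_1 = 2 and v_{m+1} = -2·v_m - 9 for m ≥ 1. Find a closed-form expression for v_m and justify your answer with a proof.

Computing the first terms: v_1 = 2, v_2 = -13, v_3 = 17. This suggests v_m = 5(-2)^(m - 1) - 3.
For the base case m = 1: the formula gives 2 = 2 = v_1.
Inductive step: assume the claim holds for m = r, so v_r = 5(-2)^(r - 1) - 3.
Then v_{r+1} = -2·v_r - 9 = -2·(5(-2)^(r - 1) - 3) - 9 = 5(-2)^r - 3 = 5(-2)^((r+1) - 1) - 3,
which is the claimed formula at m = r+1.
By the principle of mathematical induction, the result holds for all m ≥ 1.

v_m = 5(-2)^(m - 1) - 3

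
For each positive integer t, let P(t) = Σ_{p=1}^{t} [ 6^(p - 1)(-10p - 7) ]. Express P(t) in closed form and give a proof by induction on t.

We claim P(t) = -6^t(2t + 1) + 1 for all t ≥ 1.
When t = 1: P(1) = -17, and the closed form gives -17. They agree.
Suppose the result is true for t = p, so P(p) = -6^p(2p + 1) + 1.
Then P(p+1) = P(p) + (6^p(-10p - 17)) = (-6^p(2p + 1) + 1) + (6^p(-10p - 17)).
Simplifying, P(p+1) = -12·6^p·p - 18·6^p + 1 = -6^(p+1)(2(p+1) + 1) + 1,
which is the closed form with t = p+1.
Hence, by induction on t, the claim holds for every t ≥ 1.

P(t) = -6^t(2t + 1) + 1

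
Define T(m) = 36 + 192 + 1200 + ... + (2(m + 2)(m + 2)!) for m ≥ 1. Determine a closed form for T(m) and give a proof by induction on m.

We claim T(m) = 2(m + 3)! - 12 for all m ≥ 1.
Base step (m = 1): T(1) = 36, and the closed form gives 36. They agree.
Inductive step: suppose the statement holds for some i ≥ 1, so T(i) = 2(i + 3)! - 12.
Then T(i+1) = T(i) + (2(i + 3)(i + 3)!) = (2(i + 3)! - 12) + (2(i + 3)(i + 3)!).
Simplifying, T(i+1) = 2((i+1) + 3)! - 12,
which is the closed form with m = i+1.
By induction, the statement is established for all m ≥ 1.

T(m) = 2(m + 3)! - 12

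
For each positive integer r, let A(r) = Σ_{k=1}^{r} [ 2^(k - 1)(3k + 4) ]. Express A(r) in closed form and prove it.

A(r) = 2^r(3r + 1) - 1

We claim A(r) = 2^r(3r + 1) - 1 for all r ≥ 1.
Base step (r = 1): A(1) = 7, and the closed form gives 7. They agree.
Inductive step: assume the claim holds for r = k, so A(k) = 2^k(3k + 1) - 1.
Then A(k+1) = A(k) + (2^k(3k + 7)) = (2^k(3k + 1) - 1) + (2^k(3k + 7)).
Simplifying, A(k+1) = 6·2^k·k + 8·2^k - 1 = 2^(k+1)(3(k+1) + 1) - 1,
which is the closed form with r = k+1.
By induction, the statement is established for all r ≥ 1.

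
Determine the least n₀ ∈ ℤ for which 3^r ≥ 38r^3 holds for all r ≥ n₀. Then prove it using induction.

At r = 9: 19683 < 27702, so the inequality fails and n₀ ≥ 10. We prove 3^r ≥ 38r^3 for all r ≥ 10.
For the base case r = 10: 3^r = 59049 and 38r^3 = 38000, so 59049 ≥ 38000.
Inductive step: suppose the statement holds for some j ≥ 10, so 3^j ≥ 38j^3.
Then 3^(j + 1) = 3·(3^j) ≥ 3·(38j^3).
Also, for j ≥ 10 we have 3·(38j^3) ≥ 38(j+1)^3, since 3 ≥ (1 + 1/j)^3 for all j ≥ 10.
Combining, 3^(j + 1) ≥ 38(j+1)^3.
By induction, the statement is established for all r ≥ 10.
Hence the smallest such n₀ is 10.

n₀ = 10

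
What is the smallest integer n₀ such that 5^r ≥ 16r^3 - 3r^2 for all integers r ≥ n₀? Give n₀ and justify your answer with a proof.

At r = 4: 625 < 976, so the inequality fails and n₀ ≥ 5. We prove 5^r ≥ 16r^3 - 3r^2 for all r ≥ 5.
When r = 5: 5^r = 3125 and 16r^3 - 3r^2 = 1925, so 3125 ≥ 1925.
Inductive step: assume the claim holds for r = j, so 5^j ≥ 16j^3 - 3j^2.
Then 5^(j + 1) = 5·(5^j) ≥ 5·(16j^3 - 3j^2).
Also, for j ≥ 5 we have 5·(16j^3 - 3j^2) ≥ 16(j+1)^3 - 3(j+1)^2, since 5·(16j^3 - 3j^2) − (16(j+1)^3 - 3(j+1)^2) = 64j^3 - 60j^2 - 42j - 13, which is nonnegative for all j ≥ 5.
Combining, 5^(j + 1) ≥ 16(j+1)^3 - 3(j+1)^2.
This completes the induction.
Hence the smallest such n₀ is 5.

n₀ = 5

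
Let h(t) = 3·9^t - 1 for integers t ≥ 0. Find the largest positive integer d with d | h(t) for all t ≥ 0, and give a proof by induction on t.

Computing the first values: h(0) = 2 and h(1) = 26; gcd(2, 26) = 2, so d ≤ 2.
We prove 2 | 3·9^t - 1 for all t ≥ 0 by induction on t.
For the base case t = 0: h(0) = 2 = 2·(1), so 2 | h(0).
Suppose the result is true for t = j, i.e. 2 | h(j). Then
h(j+1) = 3·9^(j+1) - 1 = 9·(3·9^j - 1) + 8 = 9·h(j) + 8. The first term is divisible by 2 by the inductive hypothesis, and 8 is divisible by 2. Hence 2 | h(j+1).
This completes the induction.
Therefore the largest such d is 2.

d = 2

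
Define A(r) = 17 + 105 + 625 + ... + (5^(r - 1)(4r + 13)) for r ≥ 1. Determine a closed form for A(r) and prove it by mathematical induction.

A(r) = 5^r(r + 3) - 3

We claim A(r) = 5^r(r + 3) - 3 for all r ≥ 1.
Base case (r = 1): A(1) = 17, and the closed form gives 17. They agree.
Inductive step: assume the claim holds for r = j, so A(j) = 5^j(j + 3) - 3.
Then A(j+1) = A(j) + (5^j(4j + 17)) = (5^j(j + 3) - 3) + (5^j(4j + 17)).
Simplifying, A(j+1) = 5·5^j·j + 20·5^j - 3 = 5^(j+1)((j+1) + 3) - 3,
which is the closed form with r = j+1.
By induction, the statement is established for all r ≥ 1.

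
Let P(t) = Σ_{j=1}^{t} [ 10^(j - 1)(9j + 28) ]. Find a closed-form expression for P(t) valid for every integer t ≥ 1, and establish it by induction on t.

P(t) = 10^t(t + 3) - 3

We claim P(t) = 10^t(t + 3) - 3 for all t ≥ 1.
Base case (t = 1): P(1) = 37, and the closed form gives 37. They agree.
Suppose the result is true for t = j, so P(j) = 10^j(j + 3) - 3.
Then P(j+1) = P(j) + (10^j(9j + 37)) = (10^j(j + 3) - 3) + (10^j(9j + 37)).
Simplifying, P(j+1) = 10·10^j·j + 40·10^j - 3 = 10^(j+1)((j+1) + 3) - 3,
which is the closed form with t = j+1.
By the principle of mathematical induction, the result holds for all t ≥ 1.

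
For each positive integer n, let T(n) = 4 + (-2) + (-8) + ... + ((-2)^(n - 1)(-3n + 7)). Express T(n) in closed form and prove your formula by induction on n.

T(n) = (-2)^n(n - 2) + 2

We claim T(n) = (-2)^n(n - 2) + 2 for all n ≥ 1.
For the base case n = 1: T(1) = 4, and the closed form gives 4. They agree.
Suppose the result is true for n = r, so T(r) = (-2)^r(r - 2) + 2.
Then T(r+1) = T(r) + ((-2)^r(-3r + 4)) = ((-2)^r(r - 2) + 2) + ((-2)^r(-3r + 4)).
Simplifying, T(r+1) = -2(-2)^r·r + 2(-2)^r + 2 = (-2)^(r+1)((r+1) - 2) + 2,
which is the closed form with n = r+1.
Hence, by induction on n, the claim holds for every n ≥ 1.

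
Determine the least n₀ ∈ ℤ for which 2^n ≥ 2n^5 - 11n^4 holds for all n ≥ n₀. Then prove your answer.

n₀ = 24

At n = 23: 8388608 < 9794435, so the inequality fails and n₀ ≥ 24. We prove 2^n ≥ 2n^5 - 11n^4 for all n ≥ 24.
Base step (n = 24): 2^n = 16777216 and 2n^5 - 11n^4 = 12275712, so 16777216 ≥ 12275712.
Inductive step: suppose the statement holds for some k ≥ 24, so 2^k ≥ 2k^5 - 11k^4.
Then 2^(k + 1) = 2·(2^k) ≥ 2·(2k^5 - 11k^4).
Also, for k ≥ 24 we have 2·(2k^5 - 11k^4) ≥ 2(k+1)^5 - 11(k+1)^4, since 2·(2k^5 - 11k^4) − (2(k+1)^5 - 11(k+1)^4) = 2k^5 - 21k^4 + 24k^3 + 46k^2 + 34k + 9, which is nonnegative for all k ≥ 24.
Combining, 2^(k + 1) ≥ 2(k+1)^5 - 11(k+1)^4.
By induction, the statement is established for all n ≥ 24.
Hence the smallest such n₀ is 24.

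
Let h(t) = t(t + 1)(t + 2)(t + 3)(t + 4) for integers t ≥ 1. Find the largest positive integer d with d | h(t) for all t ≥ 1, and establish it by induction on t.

d = 120

Computing the first values: h(1) = 120 and h(2) = 720; gcd(120, 720) = 120, so d ≤ 120.
We prove 120 | t(t + 1)(t + 2)(t + 3)(t + 4) for all t ≥ 1 by induction on t.
Base step (t = 1): h(1) = 120 = 120·(1), so 120 | h(1).
Suppose the result is true for t = j, i.e. 120 | h(j). Then
h(j+1) − h(j) = (j+1)·(j+2)·(j+3)·(j+4)·(j+5) − j·(j+1)·(j+2)·(j+3)·(j+4) = (j+1)·(j+2)·(j+3)·(j+4)·[(j+5) − j] = 5·(j+1)·(j+2)·(j+3)·(j+4). The product of 4 consecutive integers is divisible by (4)! = 24, so h(j+1) − h(j) is divisible by 5·24 = 120. By the inductive hypothesis 120 | h(j), hence 120 | h(j+1).
By induction, the statement is established for all t ≥ 1.
Therefore the largest such d is 120.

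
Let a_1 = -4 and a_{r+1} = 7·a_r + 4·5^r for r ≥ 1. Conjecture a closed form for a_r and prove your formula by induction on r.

Computing the first terms: a_1 = -4, a_2 = -8, a_3 = 44. This suggests a_r = -2·5^r + 6·7^(r - 1).
Base case (r = 1): the formula gives -4 = -4 = a_1.
Inductive step: suppose the statement holds for some j ≥ 1, so a_j = -2·5^j + 6·7^(j - 1).
Then a_{j+1} = 7·a_j + 4·5^j = 7·(-2·5^j + 6·7^(j - 1)) + 4·5^j = -2·5^(j + 1) + 6·7^j = -2·5^(j+1) + 6·7^((j+1) - 1),
which is the claimed formula at r = j+1.
This completes the induction.

a_r = -2·5^r + 6·7^(r - 1)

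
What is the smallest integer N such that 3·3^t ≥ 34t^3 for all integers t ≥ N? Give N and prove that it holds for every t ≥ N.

At t = 7: 6561 < 11662, so the inequality fails and N ≥ 8. We prove 3·3^t ≥ 34t^3 for all t ≥ 8.
Base step (t = 8): 3·3^t = 19683 and 34t^3 = 17408, so 19683 ≥ 17408.
For the inductive step, assume it holds for an arbitrary j ≥ 8, so 3·3^j ≥ 34j^3.
Then 3·3^(j + 1) = 3·(3·3^j) ≥ 3·(34j^3).
Also, for j ≥ 8 we have 3·(34j^3) ≥ 34(j+1)^3, since 3 ≥ (1 + 1/j)^3 for all j ≥ 8.
Combining, 3·3^(j + 1) ≥ 34(j+1)^3.
Hence, by induction on t, the claim holds for every t ≥ 8.
Hence the smallest such N is 8.

N = 8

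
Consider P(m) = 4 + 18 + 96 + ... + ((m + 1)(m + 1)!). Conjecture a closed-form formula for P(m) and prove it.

P(m) = (m + 2)! - 2

We claim P(m) = (m + 2)! - 2 for all m ≥ 1.
When m = 1: P(1) = 4, and the closed form gives 4. They agree.
Suppose the result is true for m = r, so P(r) = (r + 2)! - 2.
Then P(r+1) = P(r) + ((r + 2)(r + 2)!) = ((r + 2)! - 2) + ((r + 2)(r + 2)!).
Simplifying, P(r+1) = ((r+1) + 2)! - 2,
which is the closed form with m = r+1.
This completes the induction.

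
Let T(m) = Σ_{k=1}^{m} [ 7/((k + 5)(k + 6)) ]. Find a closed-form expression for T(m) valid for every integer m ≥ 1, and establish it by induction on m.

T(m) = 7m/(6(m + 6))

We claim T(m) = 7m/(6(m + 6)) for all m ≥ 1.
Base step (m = 1): T(1) = 1/6, and the closed form gives 1/6. They agree.
For the inductive step, assume it holds for an arbitrary k ≥ 1, so T(k) = 7k/(6(k + 6)).
Then T(k+1) = T(k) + (7/((k + 6)(k + 7))) = (7k/(6(k + 6))) + (7/((k + 6)(k + 7))).
Simplifying, T(k+1) = 7(k + 1)/(6(k + 7)) = 7(k+1)/(6((k+1) + 6)),
which is the closed form with m = k+1.
Hence, by induction on m, the claim holds for every m ≥ 1.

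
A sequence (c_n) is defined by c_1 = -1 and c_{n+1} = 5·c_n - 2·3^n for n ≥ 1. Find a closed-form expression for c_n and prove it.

c_n = 3^n - 4·5^(n - 1)

Computing the first terms: c_1 = -1, c_2 = -11, c_3 = -73. This suggests c_n = 3^n - 4·5^(n - 1).
For the base case n = 1: the formula gives -1 = -1 = c_1.
For the inductive step, assume it holds for an arbitrary r ≥ 1, so c_r = 3^r - 4·5^(r - 1).
Then c_{r+1} = 5·c_r - 2·3^r = 5·(3^r - 4·5^(r - 1)) - 2·3^r = 3^(r + 1) - 4·5^r = 3^(r+1) - 4·5^((r+1) - 1),
which is the claimed formula at n = r+1.
Hence, by induction on n, the claim holds for every n ≥ 1.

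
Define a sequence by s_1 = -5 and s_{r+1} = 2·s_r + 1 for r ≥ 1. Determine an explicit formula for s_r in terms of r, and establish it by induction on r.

s_r = -2^(r + 1) - 1

Computing the first terms: s_1 = -5, s_2 = -9, s_3 = -17. This suggests s_r = -2^(r + 1) - 1.
When r = 1: the formula gives -5 = -5 = s_1.
Suppose the result is true for r = p, so s_p = -2^(p + 1) - 1.
Then s_{p+1} = 2·s_p + 1 = 2·(-2^(p + 1) - 1) + 1 = -2^(p + 2) - 1 = -2^((p+1) + 1) - 1,
which is the claimed formula at r = p+1.
By the principle of mathematical induction, the result holds for all r ≥ 1.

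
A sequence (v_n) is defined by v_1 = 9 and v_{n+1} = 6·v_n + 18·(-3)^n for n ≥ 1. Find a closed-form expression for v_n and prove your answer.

Computing the first terms: v_1 = 9, v_2 = 0, v_3 = 162. This suggests v_n = -2(-3)^n + 3·6^(n - 1).
Base case (n = 1): the formula gives 9 = 9 = v_1.
Inductive step: assume the claim holds for n = j, so v_j = -2(-3)^j + 3·6^(j - 1).
Then v_{j+1} = 6·v_j + 18·(-3)^j = 6·(-2(-3)^j + 3·6^(j - 1)) + 18·(-3)^j = -2(-3)^(j + 1) + 3·6^j = -2(-3)^(j+1) + 3·6^((j+1) - 1),
which is the claimed formula at n = j+1.
By the principle of mathematical induction, the result holds for all n ≥ 1.

v_n = -2(-3)^n + 3·6^(n - 1)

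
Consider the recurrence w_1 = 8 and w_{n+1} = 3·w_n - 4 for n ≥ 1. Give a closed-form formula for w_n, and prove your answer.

Computing the first terms: w_1 = 8, w_2 = 20, w_3 = 56. This suggests w_n = 2·3^n + 2.
When n = 1: the formula gives 8 = 8 = w_1.
Suppose the result is true for n = r, so w_r = 2·3^r + 2.
Then w_{r+1} = 3·w_r - 4 = 3·(2·3^r + 2) - 4 = 2·3^(r + 1) + 2,
which is the claimed formula at n = r+1.
This completes the induction.

w_n = 2·3^n + 2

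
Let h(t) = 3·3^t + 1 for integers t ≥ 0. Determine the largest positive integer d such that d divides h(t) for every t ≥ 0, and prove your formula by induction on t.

d = 2

Computing the first values: h(0) = 4 and h(1) = 10; gcd(4, 10) = 2, so d ≤ 2.
We prove 2 | 3·3^t + 1 for all t ≥ 0 by induction on t.
Base case (t = 0): h(0) = 4 = 2·(2), so 2 | h(0).
For the inductive step, assume it holds for an arbitrary j ≥ 0, i.e. 2 | h(j). Then
h(j+1) = 3·3^(j+1) + 1 = 3·(3·3^j + 1) - 2 = 3·h(j) - 2. The first term is divisible by 2 by the inductive hypothesis, and -2 is divisible by 2. Hence 2 | h(j+1).
Hence, by induction on t, the claim holds for every t ≥ 0.
Therefore the largest such d is 2.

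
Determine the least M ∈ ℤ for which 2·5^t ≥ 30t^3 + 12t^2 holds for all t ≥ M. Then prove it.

At t = 4: 1250 < 2112, so the inequality fails and M ≥ 5. We prove 2·5^t ≥ 30t^3 + 12t^2 for all t ≥ 5.
Base step (t = 5): 2·5^t = 6250 and 30t^3 + 12t^2 = 4050, so 6250 ≥ 4050.
For the inductive step, assume it holds for an arbitrary k ≥ 5, so 2·5^k ≥ 30k^3 + 12k^2.
Then 2·5^(k + 1) = 5·(2·5^k) ≥ 5·(30k^3 + 12k^2).
Also, for k ≥ 5 we have 5·(30k^3 + 12k^2) ≥ 30(k+1)^3 + 12(k+1)^2, since 5·(30k^3 + 12k^2) − (30(k+1)^3 + 12(k+1)^2) = 120k^3 - 42k^2 - 114k - 42, which is nonnegative for all k ≥ 5.
Combining, 2·5^(k + 1) ≥ 30(k+1)^3 + 12(k+1)^2.
By the principle of mathematical induction, the result holds for all t ≥ 5.
Hence the smallest such M is 5.

M = 5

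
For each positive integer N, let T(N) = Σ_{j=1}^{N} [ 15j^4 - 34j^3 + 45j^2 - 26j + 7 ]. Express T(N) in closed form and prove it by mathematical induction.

T(N) = N(3N^4 - N^3 + 3N^2 + N + 1)

We claim T(N) = N(3N^4 - N^3 + 3N^2 + N + 1) for all N ≥ 1.
Base step (N = 1): T(1) = 7, and the closed form gives 7. They agree.
For the inductive step, assume it holds for an arbitrary j ≥ 1, so T(j) = j(3j^4 - j^3 + 3j^2 + j + 1).
Then T(j+1) = T(j) + (15j^4 + 26j^3 + 33j^2 + 22j + 7) = (j(3j^4 - j^3 + 3j^2 + j + 1)) + (15j^4 + 26j^3 + 33j^2 + 22j + 7).
Simplifying, T(j+1) = (j + 1)(3j^4 + 11j^3 + 18j^2 + 16j + 7) = (j+1)(3(j+1)^4 - (j+1)^3 + 3(j+1)^2 + (j+1) + 1),
which is the closed form with N = j+1.
By induction, the statement is established for all N ≥ 1.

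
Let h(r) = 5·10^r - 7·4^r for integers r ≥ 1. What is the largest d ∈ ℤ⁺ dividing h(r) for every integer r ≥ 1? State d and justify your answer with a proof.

d = 2

Computing the first values: h(1) = 22 and h(2) = 388; gcd(22, 388) = 2, so d ≤ 2.
We prove 2 | 5·10^r - 7·4^r for all r ≥ 1 by induction on r.
When r = 1: h(1) = 22 = 2·(11), so 2 | h(1).
Inductive step: assume the claim holds for r = i, i.e. 2 | h(i). Then
h(i+1) − 10·h(i) = (5·10^(i+1) - 7·4^(i+1)) − 10·(5·10^i - 7·4^i) = (-7)·4^i·(4 − 10) = (42)·4^i. Since 2 | h(i) by the inductive hypothesis, 2 | 10·h(i); and 2 | 42 since 42 = 2·21. Therefore 2 | h(i+1).
By the principle of mathematical induction, the result holds for all r ≥ 1.
Therefore the largest such d is 2.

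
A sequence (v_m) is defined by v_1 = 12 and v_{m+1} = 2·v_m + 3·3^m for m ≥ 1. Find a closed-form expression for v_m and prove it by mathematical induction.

v_m = 3·2^(m - 1) + 3^(m + 1)

Computing the first terms: v_1 = 12, v_2 = 33, v_3 = 93. This suggests v_m = 3·2^(m - 1) + 3^(m + 1).
When m = 1: the formula gives 12 = 12 = v_1.
For the inductive step, assume it holds for an arbitrary r ≥ 1, so v_r = 3·2^(r - 1) + 3^(r + 1).
Then v_{r+1} = 2·v_r + 3·3^r = 2·(3·2^(r - 1) + 3^(r + 1)) + 3·3^r = 3·2^r + 3^(r + 2) = 3·2^((r+1) - 1) + 3^((r+1) + 1),
which is the claimed formula at m = r+1.
By the principle of mathematical induction, the result holds for all m ≥ 1.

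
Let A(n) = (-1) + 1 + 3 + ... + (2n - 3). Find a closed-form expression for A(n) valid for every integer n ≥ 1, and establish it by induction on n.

We claim A(n) = n(n - 2) for all n ≥ 1.
Base step (n = 1): A(1) = -1, and the closed form gives -1. They agree.
For the inductive step, assume it holds for an arbitrary m ≥ 1, so A(m) = m(m - 2).
Then A(m+1) = A(m) + (2m - 1) = (m(m - 2)) + (2m - 1).
Simplifying, A(m+1) = (m - 1)(m + 1) = (m+1)((m+1) - 2),
which is the closed form with n = m+1.
Hence, by induction on n, the claim holds for every n ≥ 1.

A(n) = n(n - 2)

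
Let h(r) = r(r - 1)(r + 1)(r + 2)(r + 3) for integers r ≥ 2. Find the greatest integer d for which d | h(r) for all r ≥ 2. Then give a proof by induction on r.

Computing the first values: h(2) = 120 and h(3) = 720; gcd(120, 720) = 120, so d ≤ 120.
We prove 120 | r(r - 1)(r + 1)(r + 2)(r + 3) for all r ≥ 2 by induction on r.
When r = 2: h(2) = 120 = 120·(1), so 120 | h(2).
Inductive step: assume the claim holds for r = k, i.e. 120 | h(k). Then
h(k+1) − h(k) = k·(k+1)·(k+2)·(k+3)·(k+4) − (k-1)·k·(k+1)·(k+2)·(k+3) = k·(k+1)·(k+2)·(k+3)·[(k+4) − (k-1)] = 5·k·(k+1)·(k+2)·(k+3). The product of 4 consecutive integers is divisible by (4)! = 24, so h(k+1) − h(k) is divisible by 5·24 = 120. By the inductive hypothesis 120 | h(k), hence 120 | h(k+1).
By the principle of mathematical induction, the result holds for all r ≥ 2.
Therefore the largest such d is 120.

d = 120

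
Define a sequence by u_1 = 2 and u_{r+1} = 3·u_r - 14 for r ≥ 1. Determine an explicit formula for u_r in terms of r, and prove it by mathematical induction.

Computing the first terms: u_1 = 2, u_2 = -8, u_3 = -38. This suggests u_r = -5·3^(r - 1) + 7.
When r = 1: the formula gives 2 = 2 = u_1.
Inductive step: suppose the statement holds for some i ≥ 1, so u_i = -5·3^(i - 1) + 7.
Then u_{i+1} = 3·u_i - 14 = 3·(-5·3^(i - 1) + 7) - 14 = -5·3^i + 7 = -5·3^((i+1) - 1) + 7,
which is the claimed formula at r = i+1.
This completes the induction.

u_r = -5·3^(r - 1) + 7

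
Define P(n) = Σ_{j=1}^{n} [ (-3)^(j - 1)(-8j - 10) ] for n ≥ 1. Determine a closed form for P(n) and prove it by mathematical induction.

P(n) = (-3)^n(2n + 3) - 3

We claim P(n) = (-3)^n(2n + 3) - 3 for all n ≥ 1.
For the base case n = 1: P(1) = -18, and the closed form gives -18. They agree.
Inductive step: suppose the statement holds for some j ≥ 1, so P(j) = (-3)^j(2j + 3) - 3.
Then P(j+1) = P(j) + ((-3)^j(-8j - 18)) = ((-3)^j(2j + 3) - 3) + ((-3)^j(-8j - 18)).
Simplifying, P(j+1) = -6(-3)^j·j - 15(-3)^j - 3 = (-3)^(j+1)(2(j+1) + 3) - 3,
which is the closed form with n = j+1.
This completes the induction.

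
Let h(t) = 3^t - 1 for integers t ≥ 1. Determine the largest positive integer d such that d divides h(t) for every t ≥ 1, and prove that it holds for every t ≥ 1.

Computing the first values: h(1) = 2 and h(2) = 8; gcd(2, 8) = 2, so d ≤ 2.
We prove 2 | 3^t - 1 for all t ≥ 1 by induction on t.
For the base case t = 1: h(1) = 2 = 2·(1), so 2 | h(1).
Suppose the result is true for t = p, i.e. 2 | h(p). Then
3^{p+1} − 1^{p+1} = 3·3^p − 1·1^p = 3·(3^p − 1^p) + (2)·1^p. The first term is divisible by 2 by the inductive hypothesis, and the second term (2)·1^p is divisible by 2 since 2 | 2. Hence 2 | h(p+1).
Hence, by induction on t, the claim holds for every t ≥ 1.
Therefore the largest such d is 2.

d = 2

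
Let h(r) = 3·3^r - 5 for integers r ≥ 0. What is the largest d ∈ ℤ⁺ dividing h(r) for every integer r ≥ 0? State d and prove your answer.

d = 2

Computing the first values: h(0) = -2 and h(1) = 4; gcd(-2, 4) = 2, so d ≤ 2.
We prove 2 | 3·3^r - 5 for all r ≥ 0 by induction on r.
Base case (r = 0): h(0) = -2 = 2·(-1), so 2 | h(0).
Inductive step: suppose the statement holds for some k ≥ 0, i.e. 2 | h(k). Then
h(k+1) = 3·3^(k+1) - 5 = 3·(3·3^k - 5) + 10 = 3·h(k) + 10. The first term is divisible by 2 by the inductive hypothesis, and 10 is divisible by 2. Hence 2 | h(k+1).
By the principle of mathematical induction, the result holds for all r ≥ 0.
Therefore the largest such d is 2.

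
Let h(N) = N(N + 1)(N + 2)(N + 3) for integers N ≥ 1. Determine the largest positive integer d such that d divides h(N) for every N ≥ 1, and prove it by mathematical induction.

Computing the first values: h(1) = 24 and h(2) = 120; gcd(24, 120) = 24, so d ≤ 24.
We prove 24 | N(N + 1)(N + 2)(N + 3) for all N ≥ 1 by induction on N.
When N = 1: h(1) = 24 = 24·(1), so 24 | h(1).
Suppose the result is true for N = r, i.e. 24 | h(r). Then
h(r+1) − h(r) = (r+1)·(r+2)·(r+3)·(r+4) − r·(r+1)·(r+2)·(r+3) = (r+1)·(r+2)·(r+3)·[(r+4) − r] = 4·(r+1)·(r+2)·(r+3). The product of 3 consecutive integers is divisible by (3)! = 6, so h(r+1) − h(r) is divisible by 4·6 = 24. By the inductive hypothesis 24 | h(r), hence 24 | h(r+1).
Hence, by induction on N, the claim holds for every N ≥ 1.
Therefore the largest such d is 24.

d = 24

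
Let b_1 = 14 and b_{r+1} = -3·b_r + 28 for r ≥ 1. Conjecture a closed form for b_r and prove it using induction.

b_r = 7(-3)^(r - 1) + 7

Computing the first terms: b_1 = 14, b_2 = -14, b_3 = 70. This suggests b_r = 7(-3)^(r - 1) + 7.
Base step (r = 1): the formula gives 14 = 14 = b_1.
Inductive step: assume the claim holds for r = j, so b_j = 7(-3)^(j - 1) + 7.
Then b_{j+1} = -3·b_j + 28 = -3·(7(-3)^(j - 1) + 7) + 28 = 7(-3)^j + 7 = 7(-3)^((j+1) - 1) + 7,
which is the claimed formula at r = j+1.
By induction, the statement is established for all r ≥ 1.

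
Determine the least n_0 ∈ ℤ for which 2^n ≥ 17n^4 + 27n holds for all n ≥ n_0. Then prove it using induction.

n_0 = 22

At n = 21: 2097152 < 3306744, so the inequality fails and n_0 ≥ 22. We prove 2^n ≥ 17n^4 + 27n for all n ≥ 22.
For the base case n = 22: 2^n = 4194304 and 17n^4 + 27n = 3982946, so 4194304 ≥ 3982946.
Inductive step: suppose the statement holds for some k ≥ 22, so 2^k ≥ 17k^4 + 27k.
Then 2^(k + 1) = 2·(2^k) ≥ 2·(17k^4 + 27k).
Also, for k ≥ 22 we have 2·(17k^4 + 27k) ≥ 17(k+1)^4 + 27(k+1), since 2·(17k^4 + 27k) − (17(k+1)^4 + 27(k+1)) = 17k^4 - 68k^3 - 102k^2 - 41k - 44, which is nonnegative for all k ≥ 22.
Combining, 2^(k + 1) ≥ 17(k+1)^4 + 27(k+1).
By the principle of mathematical induction, the result holds for all n ≥ 22.
Hence the smallest such n_0 is 22.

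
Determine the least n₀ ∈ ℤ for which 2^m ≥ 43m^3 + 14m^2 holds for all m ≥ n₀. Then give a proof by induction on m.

At m = 17: 131072 < 215305, so the inequality fails and n₀ ≥ 18. We prove 2^m ≥ 43m^3 + 14m^2 for all m ≥ 18.
Base case (m = 18): 2^m = 262144 and 43m^3 + 14m^2 = 255312, so 262144 ≥ 255312.
Inductive step: suppose the statement holds for some r ≥ 18, so 2^r ≥ 43r^3 + 14r^2.
Then 2^(r + 1) = 2·(2^r) ≥ 2·(43r^3 + 14r^2).
Also, for r ≥ 18 we have 2·(43r^3 + 14r^2) ≥ 43(r+1)^3 + 14(r+1)^2, since 2·(43r^3 + 14r^2) − (43(r+1)^3 + 14(r+1)^2) = 43r^3 - 115r^2 - 157r - 57, which is nonnegative for all r ≥ 18.
Combining, 2^(r + 1) ≥ 43(r+1)^3 + 14(r+1)^2.
By induction, the statement is established for all m ≥ 18.
Hence the smallest such n₀ is 18.

n₀ = 18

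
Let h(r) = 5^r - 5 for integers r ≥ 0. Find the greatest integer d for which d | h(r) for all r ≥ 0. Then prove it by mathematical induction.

Computing the first values: h(0) = -4 and h(1) = 0; gcd(-4, 0) = 4, so d ≤ 4.
We prove 4 | 5^r - 5 for all r ≥ 0 by induction on r.
For the base case r = 0: h(0) = -4 = 4·(-1), so 4 | h(0).
For the inductive step, assume it holds for an arbitrary m ≥ 0, i.e. 4 | h(m). Then
h(m+1) = 5^(m+1) - 5 = 5·(5^m - 5) + 20 = 5·h(m) + 20. The first term is divisible by 4 by the inductive hypothesis, and 20 is divisible by 4. Hence 4 | h(m+1).
This completes the induction.
Therefore the largest such d is 4.

d = 4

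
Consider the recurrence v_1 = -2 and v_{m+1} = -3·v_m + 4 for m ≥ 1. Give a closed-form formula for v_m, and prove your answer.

v_m = (-3)^m + 1

Computing the first terms: v_1 = -2, v_2 = 10, v_3 = -26. This suggests v_m = (-3)^m + 1.
Base case (m = 1): the formula gives -2 = -2 = v_1.
Inductive step: assume the claim holds for m = i, so v_i = (-3)^i + 1.
Then v_{i+1} = -3·v_i + 4 = -3·((-3)^i + 1) + 4 = (-3)^(i + 1) + 1,
which is the claimed formula at m = i+1.
By induction, the statement is established for all m ≥ 1.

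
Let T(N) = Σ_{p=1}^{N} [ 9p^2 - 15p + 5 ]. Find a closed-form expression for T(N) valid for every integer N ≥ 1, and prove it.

We claim T(N) = N(3N^2 - 3N - 1) for all N ≥ 1.
For the base case N = 1: T(1) = -1, and the closed form gives -1. They agree.
Suppose the result is true for N = p, so T(p) = p(3p^2 - 3p - 1).
Then T(p+1) = T(p) + (9p^2 + 3p - 1) = (p(3p^2 - 3p - 1)) + (9p^2 + 3p - 1).
Simplifying, T(p+1) = (p + 1)(3p^2 + 3p - 1) = (p+1)(3(p+1)^2 - 3(p+1) - 1),
which is the closed form with N = p+1.
By the principle of mathematical induction, the result holds for all N ≥ 1.

T(N) = N(3N^2 - 3N - 1)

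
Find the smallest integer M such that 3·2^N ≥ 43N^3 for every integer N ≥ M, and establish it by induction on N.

At N = 15: 98304 < 145125, so the inequality fails and M ≥ 16. We prove 3·2^N ≥ 43N^3 for all N ≥ 16.
Base step (N = 16): 3·2^N = 196608 and 43N^3 = 176128, so 196608 ≥ 176128.
Suppose the result is true for N = j, so 3·2^j ≥ 43j^3.
Then 3·2^(j + 1) = 2·(3·2^j) ≥ 2·(43j^3).
Also, for j ≥ 16 we have 2·(43j^3) ≥ 43(j+1)^3, since 2 ≥ (1 + 1/j)^3 for all j ≥ 16.
Combining, 3·2^(j + 1) ≥ 43(j+1)^3.
This completes the induction.
Hence the smallest such M is 16.

M = 16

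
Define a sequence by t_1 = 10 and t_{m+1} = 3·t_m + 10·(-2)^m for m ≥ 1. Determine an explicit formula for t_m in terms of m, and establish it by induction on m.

Computing the first terms: t_1 = 10, t_2 = 10, t_3 = 70. This suggests t_m = (-2)^(m + 1) + 2·3^m.
For the base case m = 1: the formula gives 10 = 10 = t_1.
For the inductive step, assume it holds for an arbitrary r ≥ 1, so t_r = (-2)^(r + 1) + 2·3^r.
Then t_{r+1} = 3·t_r + 10·(-2)^r = 3·((-2)^(r + 1) + 2·3^r) + 10·(-2)^r = (-2)^(r + 2) + 2·3^(r + 1) = (-2)^((r+1) + 1) + 2·3^(r+1),
which is the claimed formula at m = r+1.
Hence, by induction on m, the claim holds for every m ≥ 1.

t_m = (-2)^(m + 1) + 2·3^m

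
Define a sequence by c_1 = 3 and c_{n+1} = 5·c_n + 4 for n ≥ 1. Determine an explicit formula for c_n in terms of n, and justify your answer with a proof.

Computing the first terms: c_1 = 3, c_2 = 19, c_3 = 99. This suggests c_n = 4·5^(n - 1) - 1.
Base case (n = 1): the formula gives 3 = 3 = c_1.
For the inductive step, assume it holds for an arbitrary p ≥ 1, so c_p = 4·5^(p - 1) - 1.
Then c_{p+1} = 5·c_p + 4 = 5·(4·5^(p - 1) - 1) + 4 = 4·5^p - 1 = 4·5^((p+1) - 1) - 1,
which is the claimed formula at n = p+1.
Hence, by induction on n, the claim holds for every n ≥ 1.

c_n = 4·5^(n - 1) - 1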